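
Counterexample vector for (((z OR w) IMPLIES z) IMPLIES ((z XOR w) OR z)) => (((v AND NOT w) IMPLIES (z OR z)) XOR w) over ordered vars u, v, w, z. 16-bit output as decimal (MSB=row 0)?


F1 = (((z OR w) IMPLIES z) IMPLIES ((z XOR w) OR z))
F2 = (((v AND NOT w) IMPLIES (z OR z)) XOR w)
Counterexample to F1=>F2 is where F1=1 and F2=0.
Evaluate each row (bits = u,v,w,z, MSB first):
  row 0 [0000]: F1=0 F2=1 -> F1&~F2 -> 0
  row 1 [0001]: F1=1 F2=1 -> F1&~F2 -> 0
  row 2 [0010]: F1=1 F2=0 -> F1&~F2 -> 1
  row 3 [0011]: F1=1 F2=0 -> F1&~F2 -> 1
  row 4 [0100]: F1=0 F2=0 -> F1&~F2 -> 0
  row 5 [0101]: F1=1 F2=1 -> F1&~F2 -> 0
  row 6 [0110]: F1=1 F2=0 -> F1&~F2 -> 1
  row 7 [0111]: F1=1 F2=0 -> F1&~F2 -> 1
  row 8 [1000]: F1=0 F2=1 -> F1&~F2 -> 0
  row 9 [1001]: F1=1 F2=1 -> F1&~F2 -> 0
  row 10 [1010]: F1=1 F2=0 -> F1&~F2 -> 1
  row 11 [1011]: F1=1 F2=0 -> F1&~F2 -> 1
  row 12 [1100]: F1=0 F2=0 -> F1&~F2 -> 0
  row 13 [1101]: F1=1 F2=1 -> F1&~F2 -> 0
  row 14 [1110]: F1=1 F2=0 -> F1&~F2 -> 1
  row 15 [1111]: F1=1 F2=0 -> F1&~F2 -> 1
Full result column, 4 rows per line (u,v fixed per line; w,z runs 00..11 left to right):
  rows 0-3 [u,v=00]: 0011  = hex 3
  rows 4-7 [u,v=01]: 0011  = hex 3
  rows 8-11 [u,v=10]: 0011  = hex 3
  rows 12-15 [u,v=11]: 0011  = hex 3
Counterexample vector (row 0 .. row 15) = 0011001100110011
Output column grouped in 4s = 0011 0011 0011 0011 = 0x3333
Convert to decimal digit by digit (value = value*16 + digit):
  3 -> 3
  3*16 + 3 = 51
  51*16 + 3 = 819
  819*16 + 3 = 13107
Decimal = 13107

13107


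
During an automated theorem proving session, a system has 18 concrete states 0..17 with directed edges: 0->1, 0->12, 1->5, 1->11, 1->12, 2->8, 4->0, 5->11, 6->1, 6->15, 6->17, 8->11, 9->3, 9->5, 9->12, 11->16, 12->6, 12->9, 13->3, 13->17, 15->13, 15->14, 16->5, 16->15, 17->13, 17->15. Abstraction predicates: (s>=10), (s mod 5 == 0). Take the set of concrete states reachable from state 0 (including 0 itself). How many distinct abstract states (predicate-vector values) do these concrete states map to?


BFS from 0:
Concrete reachable: {0, 1, 3, 5, 6, 9, 11, 12, 13, 14, 15, 16, 17}
Abstract via predicates (s>=10), (s mod 5 == 0):
  (0,0) <- {1, 3, 6, 9}
  (0,1) <- {0, 5}
  (1,0) <- {11, 12, 13, 14, 16, 17}
  (1,1) <- {15}
Distinct abstract states = 4

4


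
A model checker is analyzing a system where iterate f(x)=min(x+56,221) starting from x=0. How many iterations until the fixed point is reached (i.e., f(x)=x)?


Step 1: x=0, cap=221, increment=56
Step 2: x grows by 56 each step until capped at 221; fixed point is x=221
Step 3: iterations = ceil(221/56) = 4

4


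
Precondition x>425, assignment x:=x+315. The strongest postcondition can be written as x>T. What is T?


Formula: sp(P, x:=E) = exists old_x. (x = E[old_x/x]) AND P[old_x/x] (old_x is the value of x before the assignment; eliminate old_x by solving x = E[old_x/x] for old_x)
Step 1: Precondition P: x>425, i.e. old_x > 425
Step 2: Assignment gives x = old_x + 315, so old_x = x - 315
Step 3: Substitute into P: x - 315 > 425
Step 4: Simplify: x > 425+315 = 740

740


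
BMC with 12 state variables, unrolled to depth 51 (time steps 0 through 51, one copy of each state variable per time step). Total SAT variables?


BMC unrolls to depth k, creating one copy of each state var for steps 0..k.
Step count = 51 + 1 = 52 (steps 0 through 51)
Vars per step = 12
Total = 12 * 52 = 624

624


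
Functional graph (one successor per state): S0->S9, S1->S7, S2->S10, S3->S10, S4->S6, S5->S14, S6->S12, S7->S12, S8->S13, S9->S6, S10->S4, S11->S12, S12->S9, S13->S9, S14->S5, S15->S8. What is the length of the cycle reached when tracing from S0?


Trace from S0 until a state repeats:
  S0 -> S9 -> S6 -> S12 -> S9
S9 first seen at step 1, revisited at step 4.
Cycle length = 4 - 1 = 3

3


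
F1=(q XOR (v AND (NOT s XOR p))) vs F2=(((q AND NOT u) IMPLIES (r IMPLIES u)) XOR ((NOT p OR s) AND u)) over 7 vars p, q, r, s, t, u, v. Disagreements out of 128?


F1 = (q XOR (v AND (NOT s XOR p)))
F2 = (((q AND NOT u) IMPLIES (r IMPLIES u)) XOR ((NOT p OR s) AND u))
Evaluate both on each of 128 rows (bits = p,q,r,s,t,u,v):
  row 0 [0000000]: F1=0 F2=1 (differ) -> 1
  row 1 [0000001]: F1=1 F2=1 -> 0
  row 2 [0000010]: F1=0 F2=0 -> 0
  row 3 [0000011]: F1=1 F2=0 (differ) -> 1
  row 4 [0000100]: F1=0 F2=1 (differ) -> 1
  (every remaining row is evaluated the same way; all 128 results are listed next)
Full result column, 8 rows per line (p,q,r,s fixed per line; t,u,v runs 000..111 left to right):
  rows 0-7 [p,q,r,s=0000]: 10011001  (ones: 4)
  rows 8-15 [p,q,r,s=0001]: 11001100  (ones: 4)
  rows 16-23 [p,q,r,s=0010]: 10011001  (ones: 4)
  rows 24-31 [p,q,r,s=0011]: 11001100  (ones: 4)
  rows 32-39 [p,q,r,s=0100]: 01100110  (ones: 4)
  rows 40-47 [p,q,r,s=0101]: 00110011  (ones: 4)
  rows 48-55 [p,q,r,s=0110]: 10101010  (ones: 4)
  rows 56-63 [p,q,r,s=0111]: 11111111  (ones: 8)
  rows 64-71 [p,q,r,s=1000]: 11111111  (ones: 8)
  rows 72-79 [p,q,r,s=1001]: 10011001  (ones: 4)
  rows 80-87 [p,q,r,s=1010]: 11111111  (ones: 8)
  rows 88-95 [p,q,r,s=1011]: 10011001  (ones: 4)
  rows 96-103 [p,q,r,s=1100]: 00000000  (ones: 0)
  rows 104-111 [p,q,r,s=1101]: 01100110  (ones: 4)
  rows 112-119 [p,q,r,s=1110]: 11001100  (ones: 4)
  rows 120-127 [p,q,r,s=1111]: 10101010  (ones: 4)
Disagreements = 4+4+4+4+4+4+4+8+8+4+8+4+0+4+4+4 = 72

72


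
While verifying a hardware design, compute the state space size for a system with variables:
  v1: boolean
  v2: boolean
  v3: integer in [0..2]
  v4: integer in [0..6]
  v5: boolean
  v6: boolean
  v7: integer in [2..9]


State space = product of domain sizes of all variables.
Domain sizes:
  v1 (boolean): 2
  v2 (boolean): 2
  v3 (integer in [0..2]): 3
  v4 (integer in [0..6]): 7
  v5 (boolean): 2
  v6 (boolean): 2
  v7 (integer in [2..9]): 8
Product = 2 * 2 * 3 * 7 * 2 * 2 * 8 = 2688

2688


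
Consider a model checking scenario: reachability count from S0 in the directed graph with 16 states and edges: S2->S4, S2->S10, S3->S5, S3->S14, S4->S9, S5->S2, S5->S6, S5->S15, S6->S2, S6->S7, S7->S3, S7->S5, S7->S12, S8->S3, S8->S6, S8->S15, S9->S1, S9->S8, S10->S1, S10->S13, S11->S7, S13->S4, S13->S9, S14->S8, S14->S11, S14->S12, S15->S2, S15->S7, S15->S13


BFS from S0:
  layer 0: {S0}
Reachable set: {S0}
Count = 1

1


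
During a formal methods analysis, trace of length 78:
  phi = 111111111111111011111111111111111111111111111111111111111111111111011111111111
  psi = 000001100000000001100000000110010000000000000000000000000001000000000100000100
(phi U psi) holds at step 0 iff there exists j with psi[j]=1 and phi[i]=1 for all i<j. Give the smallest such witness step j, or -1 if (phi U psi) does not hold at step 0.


(phi U psi) at 0: need smallest j with psi[j]=1 and phi[i]=1 for all i in [0,j).
Scan from step 0:
  step 0: phi=1, psi=0 -> continue
  step 1: phi=1, psi=0 -> continue
  step 2: phi=1, psi=0 -> continue
  step 3: phi=1, psi=0 -> continue
  step 5: psi=1 and phi held for [0,5) -> witness found
Witness step = 5

5


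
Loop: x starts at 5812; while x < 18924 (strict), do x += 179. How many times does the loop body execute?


Step 1: x goes from 5812 toward 18924 by 179; the body runs while x<18924, so iterations = ceil((bound-start)/step)
Step 2: Distance=13112
Step 3: ceil(13112/179)=74

74


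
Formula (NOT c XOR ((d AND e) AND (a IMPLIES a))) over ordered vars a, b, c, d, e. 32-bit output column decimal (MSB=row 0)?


Formula: (NOT c XOR ((d AND e) AND (a IMPLIES a))) over a, b, c, d, e (32 rows)
Evaluate each row (bits = a,b,c,d,e, MSB first):
  row 0 [00000]: (NOT 0 XOR ((0 AND 0) AND (0 IMPLIES 0))) -> 1
  row 1 [00001]: (NOT 0 XOR ((0 AND 1) AND (0 IMPLIES 0))) -> 1
  row 2 [00010]: (NOT 0 XOR ((1 AND 0) AND (0 IMPLIES 0))) -> 1
  row 3 [00011]: (NOT 0 XOR ((1 AND 1) AND (0 IMPLIES 0))) -> 0
  row 4 [00100]: (NOT 1 XOR ((0 AND 0) AND (0 IMPLIES 0))) -> 0
  row 5 [00101]: (NOT 1 XOR ((0 AND 1) AND (0 IMPLIES 0))) -> 0
  row 6 [00110]: (NOT 1 XOR ((1 AND 0) AND (0 IMPLIES 0))) -> 0
  row 7 [00111]: (NOT 1 XOR ((1 AND 1) AND (0 IMPLIES 0))) -> 1
  row 8 [01000]: (NOT 0 XOR ((0 AND 0) AND (0 IMPLIES 0))) -> 1
  row 9 [01001]: (NOT 0 XOR ((0 AND 1) AND (0 IMPLIES 0))) -> 1
  row 10 [01010]: (NOT 0 XOR ((1 AND 0) AND (0 IMPLIES 0))) -> 1
  row 11 [01011]: (NOT 0 XOR ((1 AND 1) AND (0 IMPLIES 0))) -> 0
  row 12 [01100]: (NOT 1 XOR ((0 AND 0) AND (0 IMPLIES 0))) -> 0
  row 13 [01101]: (NOT 1 XOR ((0 AND 1) AND (0 IMPLIES 0))) -> 0
  row 14 [01110]: (NOT 1 XOR ((1 AND 0) AND (0 IMPLIES 0))) -> 0
  row 15 [01111]: (NOT 1 XOR ((1 AND 1) AND (0 IMPLIES 0))) -> 1
  row 16 [10000]: (NOT 0 XOR ((0 AND 0) AND (1 IMPLIES 1))) -> 1
  row 17 [10001]: (NOT 0 XOR ((0 AND 1) AND (1 IMPLIES 1))) -> 1
  row 18 [10010]: (NOT 0 XOR ((1 AND 0) AND (1 IMPLIES 1))) -> 1
  row 19 [10011]: (NOT 0 XOR ((1 AND 1) AND (1 IMPLIES 1))) -> 0
  row 20 [10100]: (NOT 1 XOR ((0 AND 0) AND (1 IMPLIES 1))) -> 0
  row 21 [10101]: (NOT 1 XOR ((0 AND 1) AND (1 IMPLIES 1))) -> 0
  row 22 [10110]: (NOT 1 XOR ((1 AND 0) AND (1 IMPLIES 1))) -> 0
  row 23 [10111]: (NOT 1 XOR ((1 AND 1) AND (1 IMPLIES 1))) -> 1
  row 24 [11000]: (NOT 0 XOR ((0 AND 0) AND (1 IMPLIES 1))) -> 1
  row 25 [11001]: (NOT 0 XOR ((0 AND 1) AND (1 IMPLIES 1))) -> 1
  row 26 [11010]: (NOT 0 XOR ((1 AND 0) AND (1 IMPLIES 1))) -> 1
  row 27 [11011]: (NOT 0 XOR ((1 AND 1) AND (1 IMPLIES 1))) -> 0
  row 28 [11100]: (NOT 1 XOR ((0 AND 0) AND (1 IMPLIES 1))) -> 0
  row 29 [11101]: (NOT 1 XOR ((0 AND 1) AND (1 IMPLIES 1))) -> 0
  row 30 [11110]: (NOT 1 XOR ((1 AND 0) AND (1 IMPLIES 1))) -> 0
  row 31 [11111]: (NOT 1 XOR ((1 AND 1) AND (1 IMPLIES 1))) -> 1
Full result column, 4 rows per line (a,b,c fixed per line; d,e runs 00..11 left to right):
  rows 0-3 [a,b,c=000]: 1110  = hex E
  rows 4-7 [a,b,c=001]: 0001  = hex 1
  rows 8-11 [a,b,c=010]: 1110  = hex E
  rows 12-15 [a,b,c=011]: 0001  = hex 1
  rows 16-19 [a,b,c=100]: 1110  = hex E
  rows 20-23 [a,b,c=101]: 0001  = hex 1
  rows 24-27 [a,b,c=110]: 1110  = hex E
  rows 28-31 [a,b,c=111]: 0001  = hex 1
Output column (row 0 .. row 31) = 11100001111000011110000111100001
Output column grouped in 4s = 1110 0001 1110 0001 1110 0001 1110 0001 = 0xE1E1E1E1
Convert to decimal digit by digit (value = value*16 + digit):
  E -> 14
  14*16 + 1 = 225
  225*16 + 14 (E) = 3614
  3614*16 + 1 = 57825
  57825*16 + 14 (E) = 925214
  925214*16 + 1 = 14803425
  14803425*16 + 14 (E) = 236854814
  236854814*16 + 1 = 3789677025
Decimal = 3789677025

3789677025


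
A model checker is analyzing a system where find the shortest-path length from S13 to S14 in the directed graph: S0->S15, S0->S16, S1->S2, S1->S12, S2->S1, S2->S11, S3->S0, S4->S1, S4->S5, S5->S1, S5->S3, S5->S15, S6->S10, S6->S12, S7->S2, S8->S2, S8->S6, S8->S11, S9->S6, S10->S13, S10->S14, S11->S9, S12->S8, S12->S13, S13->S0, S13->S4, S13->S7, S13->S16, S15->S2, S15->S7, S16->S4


BFS layer-by-layer from S13:
  dist 0: {S13}
  dist 1: {S0, S4, S7, S16}
  dist 2: {S1, S2, S5, S15}
  dist 3: {S3, S11, S12}
  dist 4: {S8, S9}
  dist 5: {S6}
  dist 6: {S10}
  dist 7: {S14}
  -> S14 reached at distance 7
Shortest path length = 7

7


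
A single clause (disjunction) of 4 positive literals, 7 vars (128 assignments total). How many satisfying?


Step 1: Total=2^7=128
Step 2: Unsat when all 4 false: 2^3=8
Step 3: Sat=128-8=120

120


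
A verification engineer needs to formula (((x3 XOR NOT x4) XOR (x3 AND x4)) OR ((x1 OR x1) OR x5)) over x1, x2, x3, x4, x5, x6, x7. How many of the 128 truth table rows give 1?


Formula: (((x3 XOR NOT x4) XOR (x3 AND x4)) OR ((x1 OR x1) OR x5)) over 7 vars (128 rows)
Evaluate each row (x1, x2, x3, x4, x5, x6, x7 as bits, MSB first):
  row 0 [0000000]: (((0 XOR NOT 0) XOR (0 AND 0)) OR ((0 OR 0) OR 0)) -> 1
  row 1 [0000001]: (((0 XOR NOT 0) XOR (0 AND 0)) OR ((0 OR 0) OR 0)) -> 1
  row 2 [0000010]: (((0 XOR NOT 0) XOR (0 AND 0)) OR ((0 OR 0) OR 0)) -> 1
  row 3 [0000011]: (((0 XOR NOT 0) XOR (0 AND 0)) OR ((0 OR 0) OR 0)) -> 1
  row 4 [0000100]: (((0 XOR NOT 0) XOR (0 AND 0)) OR ((0 OR 0) OR 1)) -> 1
  (every remaining row is evaluated the same way; all 128 results are listed next)
Full result column, 8 rows per line (x1,x2,x3,x4 fixed per line; x5,x6,x7 runs 000..111 left to right):
  rows 0-7 [x1,x2,x3,x4=0000]: 11111111  (ones: 8)
  rows 8-15 [x1,x2,x3,x4=0001]: 00001111  (ones: 4)
  rows 16-23 [x1,x2,x3,x4=0010]: 00001111  (ones: 4)
  rows 24-31 [x1,x2,x3,x4=0011]: 00001111  (ones: 4)
  rows 32-39 [x1,x2,x3,x4=0100]: 11111111  (ones: 8)
  rows 40-47 [x1,x2,x3,x4=0101]: 00001111  (ones: 4)
  rows 48-55 [x1,x2,x3,x4=0110]: 00001111  (ones: 4)
  rows 56-63 [x1,x2,x3,x4=0111]: 00001111  (ones: 4)
  rows 64-71 [x1,x2,x3,x4=1000]: 11111111  (ones: 8)
  rows 72-79 [x1,x2,x3,x4=1001]: 11111111  (ones: 8)
  rows 80-87 [x1,x2,x3,x4=1010]: 11111111  (ones: 8)
  rows 88-95 [x1,x2,x3,x4=1011]: 11111111  (ones: 8)
  rows 96-103 [x1,x2,x3,x4=1100]: 11111111  (ones: 8)
  rows 104-111 [x1,x2,x3,x4=1101]: 11111111  (ones: 8)
  rows 112-119 [x1,x2,x3,x4=1110]: 11111111  (ones: 8)
  rows 120-127 [x1,x2,x3,x4=1111]: 11111111  (ones: 8)
Count of 1-rows = 8+4+4+4+8+4+4+4+8+8+8+8+8+8+8+8 = 104

104


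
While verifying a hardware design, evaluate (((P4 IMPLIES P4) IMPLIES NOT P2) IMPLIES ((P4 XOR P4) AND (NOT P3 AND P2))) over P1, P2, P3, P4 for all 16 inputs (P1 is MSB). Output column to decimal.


Formula: (((P4 IMPLIES P4) IMPLIES NOT P2) IMPLIES ((P4 XOR P4) AND (NOT P3 AND P2))) over P1, P2, P3, P4 (16 rows)
Evaluate each row (bits = P1,P2,P3,P4, MSB first):
  row 0 [0000]: (((0 IMPLIES 0) IMPLIES NOT 0) IMPLIES ((0 XOR 0) AND (NOT 0 AND 0))) -> 0
  row 1 [0001]: (((1 IMPLIES 1) IMPLIES NOT 0) IMPLIES ((1 XOR 1) AND (NOT 0 AND 0))) -> 0
  row 2 [0010]: (((0 IMPLIES 0) IMPLIES NOT 0) IMPLIES ((0 XOR 0) AND (NOT 1 AND 0))) -> 0
  row 3 [0011]: (((1 IMPLIES 1) IMPLIES NOT 0) IMPLIES ((1 XOR 1) AND (NOT 1 AND 0))) -> 0
  row 4 [0100]: (((0 IMPLIES 0) IMPLIES NOT 1) IMPLIES ((0 XOR 0) AND (NOT 0 AND 1))) -> 1
  row 5 [0101]: (((1 IMPLIES 1) IMPLIES NOT 1) IMPLIES ((1 XOR 1) AND (NOT 0 AND 1))) -> 1
  row 6 [0110]: (((0 IMPLIES 0) IMPLIES NOT 1) IMPLIES ((0 XOR 0) AND (NOT 1 AND 1))) -> 1
  row 7 [0111]: (((1 IMPLIES 1) IMPLIES NOT 1) IMPLIES ((1 XOR 1) AND (NOT 1 AND 1))) -> 1
  row 8 [1000]: (((0 IMPLIES 0) IMPLIES NOT 0) IMPLIES ((0 XOR 0) AND (NOT 0 AND 0))) -> 0
  row 9 [1001]: (((1 IMPLIES 1) IMPLIES NOT 0) IMPLIES ((1 XOR 1) AND (NOT 0 AND 0))) -> 0
  row 10 [1010]: (((0 IMPLIES 0) IMPLIES NOT 0) IMPLIES ((0 XOR 0) AND (NOT 1 AND 0))) -> 0
  row 11 [1011]: (((1 IMPLIES 1) IMPLIES NOT 0) IMPLIES ((1 XOR 1) AND (NOT 1 AND 0))) -> 0
  row 12 [1100]: (((0 IMPLIES 0) IMPLIES NOT 1) IMPLIES ((0 XOR 0) AND (NOT 0 AND 1))) -> 1
  row 13 [1101]: (((1 IMPLIES 1) IMPLIES NOT 1) IMPLIES ((1 XOR 1) AND (NOT 0 AND 1))) -> 1
  row 14 [1110]: (((0 IMPLIES 0) IMPLIES NOT 1) IMPLIES ((0 XOR 0) AND (NOT 1 AND 1))) -> 1
  row 15 [1111]: (((1 IMPLIES 1) IMPLIES NOT 1) IMPLIES ((1 XOR 1) AND (NOT 1 AND 1))) -> 1
Full result column, 4 rows per line (P1,P2 fixed per line; P3,P4 runs 00..11 left to right):
  rows 0-3 [P1,P2=00]: 0000  = hex 0
  rows 4-7 [P1,P2=01]: 1111  = hex F
  rows 8-11 [P1,P2=10]: 0000  = hex 0
  rows 12-15 [P1,P2=11]: 1111  = hex F
Output column (row 0 .. row 15) = 0000111100001111
Output column grouped in 4s = 0000 1111 0000 1111 = 0x0F0F
Convert to decimal digit by digit (value = value*16 + digit):
  0 -> 0
  0*16 + 15 (F) = 15
  15*16 + 0 = 240
  240*16 + 15 (F) = 3855
Decimal = 3855

3855


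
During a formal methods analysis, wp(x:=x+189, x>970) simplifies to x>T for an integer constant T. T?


Formula: wp(x:=E, P) = P[E/x] (substitute E for x in postcondition)
Step 1: Postcondition: x>970
Step 2: Substitute x+189 for x: x+189>970
Step 3: Solve for x: x > 970-189 = 781

781


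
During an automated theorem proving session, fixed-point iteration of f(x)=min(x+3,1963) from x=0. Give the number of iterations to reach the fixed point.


Step 1: x=0, cap=1963, increment=3
Step 2: x grows by 3 each step until capped at 1963; fixed point is x=1963
Step 3: iterations = ceil(1963/3) = 655

655


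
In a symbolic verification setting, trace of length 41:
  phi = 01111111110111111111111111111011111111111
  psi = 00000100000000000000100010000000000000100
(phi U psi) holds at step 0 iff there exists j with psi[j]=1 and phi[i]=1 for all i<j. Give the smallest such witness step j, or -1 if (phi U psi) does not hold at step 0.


(phi U psi) at 0: need smallest j with psi[j]=1 and phi[i]=1 for all i in [0,j).
Scan from step 0:
  step 0: phi=0 -> phi-prefix broken from here
  step 5: psi=1 but phi already failed -> not a witness
  step 20: psi=1 but phi already failed -> not a witness
  step 24: psi=1 but phi already failed -> not a witness
  step 38: psi=1 but phi already failed -> not a witness
  end of trace: no witness -> -1
Witness step = -1

-1


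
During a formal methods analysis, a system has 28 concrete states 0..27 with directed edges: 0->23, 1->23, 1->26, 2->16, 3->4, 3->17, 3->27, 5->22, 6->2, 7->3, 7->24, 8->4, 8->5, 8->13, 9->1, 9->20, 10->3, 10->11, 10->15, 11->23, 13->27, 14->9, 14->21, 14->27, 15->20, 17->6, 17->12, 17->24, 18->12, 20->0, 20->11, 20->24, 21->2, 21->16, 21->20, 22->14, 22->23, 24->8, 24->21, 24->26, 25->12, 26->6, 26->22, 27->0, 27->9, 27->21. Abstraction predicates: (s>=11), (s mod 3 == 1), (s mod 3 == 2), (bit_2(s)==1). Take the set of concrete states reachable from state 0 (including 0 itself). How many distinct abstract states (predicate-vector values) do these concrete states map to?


BFS from 0:
Concrete reachable: {0, 23}
Abstract via predicates (s>=11), (s mod 3 == 1), (s mod 3 == 2), (bit_2(s)==1):
  (0,0,0,0) <- {0}
  (1,0,1,1) <- {23}
Distinct abstract states = 2

2


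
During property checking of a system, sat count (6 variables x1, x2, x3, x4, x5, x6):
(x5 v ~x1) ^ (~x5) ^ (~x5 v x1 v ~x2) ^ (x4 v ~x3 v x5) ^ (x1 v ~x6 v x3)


CNF with 5 clauses over 6 vars (64 assignments).
An assignment satisfies CNF iff every clause has >=1 true literal.
Check each row (bits = x1,x2,x3,x4,x5,x6; clause T/F shown):
  row 0 [000000]: clauses=TTTTT -> 1
  row 1 [000001]: clauses=TTTTF -> 0
  row 2 [000010]: clauses=TFTTT -> 0
  row 3 [000011]: clauses=TFTTF -> 0
  row 4 [000100]: clauses=TTTTT -> 1
  (every remaining row is evaluated the same way; all 64 results are listed next)
Full result column, 8 rows per line (x1,x2,x3 fixed per line; x4,x5,x6 runs 000..111 left to right):
  rows 0-7 [x1,x2,x3=000]: 10001000  (ones: 2)
  rows 8-15 [x1,x2,x3=001]: 00001100  (ones: 2)
  rows 16-23 [x1,x2,x3=010]: 10001000  (ones: 2)
  rows 24-31 [x1,x2,x3=011]: 00001100  (ones: 2)
  rows 32-39 [x1,x2,x3=100]: 00000000  (ones: 0)
  rows 40-47 [x1,x2,x3=101]: 00000000  (ones: 0)
  rows 48-55 [x1,x2,x3=110]: 00000000  (ones: 0)
  rows 56-63 [x1,x2,x3=111]: 00000000  (ones: 0)
Satisfying assignments = 2+2+2+2+0+0+0+0 = 8

8


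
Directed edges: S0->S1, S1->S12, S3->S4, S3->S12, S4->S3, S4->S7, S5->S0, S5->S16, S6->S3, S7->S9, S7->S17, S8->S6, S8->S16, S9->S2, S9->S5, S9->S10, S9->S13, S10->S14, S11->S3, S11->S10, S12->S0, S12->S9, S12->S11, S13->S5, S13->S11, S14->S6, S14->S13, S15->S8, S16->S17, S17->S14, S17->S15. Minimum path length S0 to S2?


BFS layer-by-layer from S0:
  dist 0: {S0}
  dist 1: {S1}
  dist 2: {S12}
  dist 3: {S9, S11}
  dist 4: {S2, S3, S5, S10, S13}
  -> S2 reached at distance 4
Shortest path length = 4

4


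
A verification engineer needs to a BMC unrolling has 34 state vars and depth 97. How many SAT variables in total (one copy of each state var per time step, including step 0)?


BMC unrolls to depth k, creating one copy of each state var for steps 0..k.
Step count = 97 + 1 = 98 (steps 0 through 97)
Vars per step = 34
Total = 34 * 98 = 3332

3332


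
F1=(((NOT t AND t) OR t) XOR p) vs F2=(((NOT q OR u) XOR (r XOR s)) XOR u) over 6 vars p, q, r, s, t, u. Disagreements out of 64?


F1 = (((NOT t AND t) OR t) XOR p)
F2 = (((NOT q OR u) XOR (r XOR s)) XOR u)
Evaluate both on each of 64 rows (bits = p,q,r,s,t,u):
  row 0 [000000]: F1=0 F2=1 (differ) -> 1
  row 1 [000001]: F1=0 F2=0 -> 0
  row 2 [000010]: F1=1 F2=1 -> 0
  row 3 [000011]: F1=1 F2=0 (differ) -> 1
  row 4 [000100]: F1=0 F2=0 -> 0
  (every remaining row is evaluated the same way; all 64 results are listed next)
Full result column, 8 rows per line (p,q,r fixed per line; s,t,u runs 000..111 left to right):
  rows 0-7 [p,q,r=000]: 10010110  (ones: 4)
  rows 8-15 [p,q,r=001]: 01101001  (ones: 4)
  rows 16-23 [p,q,r=010]: 00111100  (ones: 4)
  rows 24-31 [p,q,r=011]: 11000011  (ones: 4)
  rows 32-39 [p,q,r=100]: 01101001  (ones: 4)
  rows 40-47 [p,q,r=101]: 10010110  (ones: 4)
  rows 48-55 [p,q,r=110]: 11000011  (ones: 4)
  rows 56-63 [p,q,r=111]: 00111100  (ones: 4)
Disagreements = 4+4+4+4+4+4+4+4 = 32

32


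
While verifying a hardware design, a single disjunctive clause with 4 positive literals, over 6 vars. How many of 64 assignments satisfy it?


Step 1: Total=2^6=64
Step 2: Unsat when all 4 false: 2^2=4
Step 3: Sat=64-4=60

60


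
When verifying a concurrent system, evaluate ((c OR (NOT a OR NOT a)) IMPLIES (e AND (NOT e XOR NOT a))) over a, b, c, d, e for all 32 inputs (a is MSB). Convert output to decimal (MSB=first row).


Formula: ((c OR (NOT a OR NOT a)) IMPLIES (e AND (NOT e XOR NOT a))) over a, b, c, d, e (32 rows)
Evaluate each row (bits = a,b,c,d,e, MSB first):
  row 0 [00000]: ((0 OR (NOT 0 OR NOT 0)) IMPLIES (0 AND (NOT 0 XOR NOT 0))) -> 0
  row 1 [00001]: ((0 OR (NOT 0 OR NOT 0)) IMPLIES (1 AND (NOT 1 XOR NOT 0))) -> 1
  row 2 [00010]: ((0 OR (NOT 0 OR NOT 0)) IMPLIES (0 AND (NOT 0 XOR NOT 0))) -> 0
  row 3 [00011]: ((0 OR (NOT 0 OR NOT 0)) IMPLIES (1 AND (NOT 1 XOR NOT 0))) -> 1
  row 4 [00100]: ((1 OR (NOT 0 OR NOT 0)) IMPLIES (0 AND (NOT 0 XOR NOT 0))) -> 0
  row 5 [00101]: ((1 OR (NOT 0 OR NOT 0)) IMPLIES (1 AND (NOT 1 XOR NOT 0))) -> 1
  row 6 [00110]: ((1 OR (NOT 0 OR NOT 0)) IMPLIES (0 AND (NOT 0 XOR NOT 0))) -> 0
  row 7 [00111]: ((1 OR (NOT 0 OR NOT 0)) IMPLIES (1 AND (NOT 1 XOR NOT 0))) -> 1
  row 8 [01000]: ((0 OR (NOT 0 OR NOT 0)) IMPLIES (0 AND (NOT 0 XOR NOT 0))) -> 0
  row 9 [01001]: ((0 OR (NOT 0 OR NOT 0)) IMPLIES (1 AND (NOT 1 XOR NOT 0))) -> 1
  row 10 [01010]: ((0 OR (NOT 0 OR NOT 0)) IMPLIES (0 AND (NOT 0 XOR NOT 0))) -> 0
  row 11 [01011]: ((0 OR (NOT 0 OR NOT 0)) IMPLIES (1 AND (NOT 1 XOR NOT 0))) -> 1
  row 12 [01100]: ((1 OR (NOT 0 OR NOT 0)) IMPLIES (0 AND (NOT 0 XOR NOT 0))) -> 0
  row 13 [01101]: ((1 OR (NOT 0 OR NOT 0)) IMPLIES (1 AND (NOT 1 XOR NOT 0))) -> 1
  row 14 [01110]: ((1 OR (NOT 0 OR NOT 0)) IMPLIES (0 AND (NOT 0 XOR NOT 0))) -> 0
  row 15 [01111]: ((1 OR (NOT 0 OR NOT 0)) IMPLIES (1 AND (NOT 1 XOR NOT 0))) -> 1
  row 16 [10000]: ((0 OR (NOT 1 OR NOT 1)) IMPLIES (0 AND (NOT 0 XOR NOT 1))) -> 1
  row 17 [10001]: ((0 OR (NOT 1 OR NOT 1)) IMPLIES (1 AND (NOT 1 XOR NOT 1))) -> 1
  row 18 [10010]: ((0 OR (NOT 1 OR NOT 1)) IMPLIES (0 AND (NOT 0 XOR NOT 1))) -> 1
  row 19 [10011]: ((0 OR (NOT 1 OR NOT 1)) IMPLIES (1 AND (NOT 1 XOR NOT 1))) -> 1
  row 20 [10100]: ((1 OR (NOT 1 OR NOT 1)) IMPLIES (0 AND (NOT 0 XOR NOT 1))) -> 0
  row 21 [10101]: ((1 OR (NOT 1 OR NOT 1)) IMPLIES (1 AND (NOT 1 XOR NOT 1))) -> 0
  row 22 [10110]: ((1 OR (NOT 1 OR NOT 1)) IMPLIES (0 AND (NOT 0 XOR NOT 1))) -> 0
  row 23 [10111]: ((1 OR (NOT 1 OR NOT 1)) IMPLIES (1 AND (NOT 1 XOR NOT 1))) -> 0
  row 24 [11000]: ((0 OR (NOT 1 OR NOT 1)) IMPLIES (0 AND (NOT 0 XOR NOT 1))) -> 1
  row 25 [11001]: ((0 OR (NOT 1 OR NOT 1)) IMPLIES (1 AND (NOT 1 XOR NOT 1))) -> 1
  row 26 [11010]: ((0 OR (NOT 1 OR NOT 1)) IMPLIES (0 AND (NOT 0 XOR NOT 1))) -> 1
  row 27 [11011]: ((0 OR (NOT 1 OR NOT 1)) IMPLIES (1 AND (NOT 1 XOR NOT 1))) -> 1
  row 28 [11100]: ((1 OR (NOT 1 OR NOT 1)) IMPLIES (0 AND (NOT 0 XOR NOT 1))) -> 0
  row 29 [11101]: ((1 OR (NOT 1 OR NOT 1)) IMPLIES (1 AND (NOT 1 XOR NOT 1))) -> 0
  row 30 [11110]: ((1 OR (NOT 1 OR NOT 1)) IMPLIES (0 AND (NOT 0 XOR NOT 1))) -> 0
  row 31 [11111]: ((1 OR (NOT 1 OR NOT 1)) IMPLIES (1 AND (NOT 1 XOR NOT 1))) -> 0
Full result column, 4 rows per line (a,b,c fixed per line; d,e runs 00..11 left to right):
  rows 0-3 [a,b,c=000]: 0101  = hex 5
  rows 4-7 [a,b,c=001]: 0101  = hex 5
  rows 8-11 [a,b,c=010]: 0101  = hex 5
  rows 12-15 [a,b,c=011]: 0101  = hex 5
  rows 16-19 [a,b,c=100]: 1111  = hex F
  rows 20-23 [a,b,c=101]: 0000  = hex 0
  rows 24-27 [a,b,c=110]: 1111  = hex F
  rows 28-31 [a,b,c=111]: 0000  = hex 0
Output column (row 0 .. row 31) = 01010101010101011111000011110000
Output column grouped in 4s = 0101 0101 0101 0101 1111 0000 1111 0000 = 0x5555F0F0
Convert to decimal digit by digit (value = value*16 + digit):
  5 -> 5
  5*16 + 5 = 85
  85*16 + 5 = 1365
  1365*16 + 5 = 21845
  21845*16 + 15 (F) = 349535
  349535*16 + 0 = 5592560
  5592560*16 + 15 (F) = 89480975
  89480975*16 + 0 = 1431695600
Decimal = 1431695600

1431695600


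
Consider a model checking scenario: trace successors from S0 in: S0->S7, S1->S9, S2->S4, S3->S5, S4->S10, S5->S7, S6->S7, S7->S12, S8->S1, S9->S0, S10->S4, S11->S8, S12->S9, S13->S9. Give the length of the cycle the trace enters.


Trace from S0 until a state repeats:
  S0 -> S7 -> S12 -> S9 -> S0
S0 first seen at step 0, revisited at step 4.
Cycle length = 4 - 0 = 4

4


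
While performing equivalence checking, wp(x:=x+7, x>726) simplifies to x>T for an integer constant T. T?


Formula: wp(x:=E, P) = P[E/x] (substitute E for x in postcondition)
Step 1: Postcondition: x>726
Step 2: Substitute x+7 for x: x+7>726
Step 3: Solve for x: x > 726-7 = 719

719


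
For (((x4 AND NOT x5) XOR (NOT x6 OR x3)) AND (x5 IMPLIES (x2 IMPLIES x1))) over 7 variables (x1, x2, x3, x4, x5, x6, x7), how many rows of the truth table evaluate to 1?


Formula: (((x4 AND NOT x5) XOR (NOT x6 OR x3)) AND (x5 IMPLIES (x2 IMPLIES x1))) over 7 vars (128 rows)
Evaluate each row (x1, x2, x3, x4, x5, x6, x7 as bits, MSB first):
  row 0 [0000000]: (((0 AND NOT 0) XOR (NOT 0 OR 0)) AND (0 IMPLIES (0 IMPLIES 0))) -> 1
  row 1 [0000001]: (((0 AND NOT 0) XOR (NOT 0 OR 0)) AND (0 IMPLIES (0 IMPLIES 0))) -> 1
  row 2 [0000010]: (((0 AND NOT 0) XOR (NOT 1 OR 0)) AND (0 IMPLIES (0 IMPLIES 0))) -> 0
  row 3 [0000011]: (((0 AND NOT 0) XOR (NOT 1 OR 0)) AND (0 IMPLIES (0 IMPLIES 0))) -> 0
  row 4 [0000100]: (((0 AND NOT 1) XOR (NOT 0 OR 0)) AND (1 IMPLIES (0 IMPLIES 0))) -> 1
  (every remaining row is evaluated the same way; all 128 results are listed next)
Full result column, 8 rows per line (x1,x2,x3,x4 fixed per line; x5,x6,x7 runs 000..111 left to right):
  rows 0-7 [x1,x2,x3,x4=0000]: 11001100  (ones: 4)
  rows 8-15 [x1,x2,x3,x4=0001]: 00111100  (ones: 4)
  rows 16-23 [x1,x2,x3,x4=0010]: 11111111  (ones: 8)
  rows 24-31 [x1,x2,x3,x4=0011]: 00001111  (ones: 4)
  rows 32-39 [x1,x2,x3,x4=0100]: 11000000  (ones: 2)
  rows 40-47 [x1,x2,x3,x4=0101]: 00110000  (ones: 2)
  rows 48-55 [x1,x2,x3,x4=0110]: 11110000  (ones: 4)
  rows 56-63 [x1,x2,x3,x4=0111]: 00000000  (ones: 0)
  rows 64-71 [x1,x2,x3,x4=1000]: 11001100  (ones: 4)
  rows 72-79 [x1,x2,x3,x4=1001]: 00111100  (ones: 4)
  rows 80-87 [x1,x2,x3,x4=1010]: 11111111  (ones: 8)
  rows 88-95 [x1,x2,x3,x4=1011]: 00001111  (ones: 4)
  rows 96-103 [x1,x2,x3,x4=1100]: 11001100  (ones: 4)
  rows 104-111 [x1,x2,x3,x4=1101]: 00111100  (ones: 4)
  rows 112-119 [x1,x2,x3,x4=1110]: 11111111  (ones: 8)
  rows 120-127 [x1,x2,x3,x4=1111]: 00001111  (ones: 4)
Count of 1-rows = 4+4+8+4+2+2+4+0+4+4+8+4+4+4+8+4 = 68

68


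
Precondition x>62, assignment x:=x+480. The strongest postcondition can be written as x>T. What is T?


Formula: sp(P, x:=E) = exists old_x. (x = E[old_x/x]) AND P[old_x/x] (old_x is the value of x before the assignment; eliminate old_x by solving x = E[old_x/x] for old_x)
Step 1: Precondition P: x>62, i.e. old_x > 62
Step 2: Assignment gives x = old_x + 480, so old_x = x - 480
Step 3: Substitute into P: x - 480 > 62
Step 4: Simplify: x > 62+480 = 542

542


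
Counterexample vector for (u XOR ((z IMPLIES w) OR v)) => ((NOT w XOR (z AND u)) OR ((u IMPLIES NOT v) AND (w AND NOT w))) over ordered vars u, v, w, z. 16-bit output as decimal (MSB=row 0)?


F1 = (u XOR ((z IMPLIES w) OR v))
F2 = ((NOT w XOR (z AND u)) OR ((u IMPLIES NOT v) AND (w AND NOT w)))
Counterexample to F1=>F2 is where F1=1 and F2=0.
Evaluate each row (bits = u,v,w,z, MSB first):
  row 0 [0000]: F1=1 F2=1 -> F1&~F2 -> 0
  row 1 [0001]: F1=0 F2=1 -> F1&~F2 -> 0
  row 2 [0010]: F1=1 F2=0 -> F1&~F2 -> 1
  row 3 [0011]: F1=1 F2=0 -> F1&~F2 -> 1
  row 4 [0100]: F1=1 F2=1 -> F1&~F2 -> 0
  row 5 [0101]: F1=1 F2=1 -> F1&~F2 -> 0
  row 6 [0110]: F1=1 F2=0 -> F1&~F2 -> 1
  row 7 [0111]: F1=1 F2=0 -> F1&~F2 -> 1
  row 8 [1000]: F1=0 F2=1 -> F1&~F2 -> 0
  row 9 [1001]: F1=1 F2=0 -> F1&~F2 -> 1
  row 10 [1010]: F1=0 F2=0 -> F1&~F2 -> 0
  row 11 [1011]: F1=0 F2=1 -> F1&~F2 -> 0
  row 12 [1100]: F1=0 F2=1 -> F1&~F2 -> 0
  row 13 [1101]: F1=0 F2=0 -> F1&~F2 -> 0
  row 14 [1110]: F1=0 F2=0 -> F1&~F2 -> 0
  row 15 [1111]: F1=0 F2=1 -> F1&~F2 -> 0
Full result column, 4 rows per line (u,v fixed per line; w,z runs 00..11 left to right):
  rows 0-3 [u,v=00]: 0011  = hex 3
  rows 4-7 [u,v=01]: 0011  = hex 3
  rows 8-11 [u,v=10]: 0100  = hex 4
  rows 12-15 [u,v=11]: 0000  = hex 0
Counterexample vector (row 0 .. row 15) = 0011001101000000
Output column grouped in 4s = 0011 0011 0100 0000 = 0x3340
Convert to decimal digit by digit (value = value*16 + digit):
  3 -> 3
  3*16 + 3 = 51
  51*16 + 4 = 820
  820*16 + 0 = 13120
Decimal = 13120

13120


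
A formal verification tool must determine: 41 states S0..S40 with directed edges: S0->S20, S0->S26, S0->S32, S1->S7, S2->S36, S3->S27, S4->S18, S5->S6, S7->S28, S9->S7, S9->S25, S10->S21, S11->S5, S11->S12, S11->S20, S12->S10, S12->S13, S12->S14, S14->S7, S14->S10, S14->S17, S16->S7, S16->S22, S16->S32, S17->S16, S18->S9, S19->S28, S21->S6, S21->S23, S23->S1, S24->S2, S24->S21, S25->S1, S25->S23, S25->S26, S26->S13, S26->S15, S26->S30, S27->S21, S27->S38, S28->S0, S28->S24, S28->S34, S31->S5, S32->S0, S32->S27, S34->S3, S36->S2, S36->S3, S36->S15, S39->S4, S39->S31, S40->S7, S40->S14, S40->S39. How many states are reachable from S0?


BFS from S0:
  layer 0: {S0}
  layer 1: {S20, S26, S32}
  layer 2: {S13, S15, S27, S30}
  layer 3: {S21, S38}
  layer 4: {S6, S23}
  layer 5: {S1}
  layer 6: {S7}
  layer 7: {S28}
  layer 8: {S24, S34}
  layer 9: {S2, S3}
  layer 10: {S36}
Reachable set: {S0, S1, S2, S3, S6, S7, S13, S15, S20, S21, S23, S24, S26, S27, S28, S30, S32, S34, S36, S38}
Count = 20

20


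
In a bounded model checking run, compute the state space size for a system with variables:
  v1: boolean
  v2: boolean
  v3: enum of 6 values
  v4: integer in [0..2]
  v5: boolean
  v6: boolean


State space = product of domain sizes of all variables.
Domain sizes:
  v1 (boolean): 2
  v2 (boolean): 2
  v3 (enum of 6 values): 6
  v4 (integer in [0..2]): 3
  v5 (boolean): 2
  v6 (boolean): 2
Product = 2 * 2 * 6 * 3 * 2 * 2 = 288

288


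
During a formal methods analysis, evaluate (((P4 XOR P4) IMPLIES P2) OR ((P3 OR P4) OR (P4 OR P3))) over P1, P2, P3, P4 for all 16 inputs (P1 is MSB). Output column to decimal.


Formula: (((P4 XOR P4) IMPLIES P2) OR ((P3 OR P4) OR (P4 OR P3))) over P1, P2, P3, P4 (16 rows)
Evaluate each row (bits = P1,P2,P3,P4, MSB first):
  row 0 [0000]: (((0 XOR 0) IMPLIES 0) OR ((0 OR 0) OR (0 OR 0))) -> 1
  row 1 [0001]: (((1 XOR 1) IMPLIES 0) OR ((0 OR 1) OR (1 OR 0))) -> 1
  row 2 [0010]: (((0 XOR 0) IMPLIES 0) OR ((1 OR 0) OR (0 OR 1))) -> 1
  row 3 [0011]: (((1 XOR 1) IMPLIES 0) OR ((1 OR 1) OR (1 OR 1))) -> 1
  row 4 [0100]: (((0 XOR 0) IMPLIES 1) OR ((0 OR 0) OR (0 OR 0))) -> 1
  row 5 [0101]: (((1 XOR 1) IMPLIES 1) OR ((0 OR 1) OR (1 OR 0))) -> 1
  row 6 [0110]: (((0 XOR 0) IMPLIES 1) OR ((1 OR 0) OR (0 OR 1))) -> 1
  row 7 [0111]: (((1 XOR 1) IMPLIES 1) OR ((1 OR 1) OR (1 OR 1))) -> 1
  row 8 [1000]: (((0 XOR 0) IMPLIES 0) OR ((0 OR 0) OR (0 OR 0))) -> 1
  row 9 [1001]: (((1 XOR 1) IMPLIES 0) OR ((0 OR 1) OR (1 OR 0))) -> 1
  row 10 [1010]: (((0 XOR 0) IMPLIES 0) OR ((1 OR 0) OR (0 OR 1))) -> 1
  row 11 [1011]: (((1 XOR 1) IMPLIES 0) OR ((1 OR 1) OR (1 OR 1))) -> 1
  row 12 [1100]: (((0 XOR 0) IMPLIES 1) OR ((0 OR 0) OR (0 OR 0))) -> 1
  row 13 [1101]: (((1 XOR 1) IMPLIES 1) OR ((0 OR 1) OR (1 OR 0))) -> 1
  row 14 [1110]: (((0 XOR 0) IMPLIES 1) OR ((1 OR 0) OR (0 OR 1))) -> 1
  row 15 [1111]: (((1 XOR 1) IMPLIES 1) OR ((1 OR 1) OR (1 OR 1))) -> 1
Full result column, 4 rows per line (P1,P2 fixed per line; P3,P4 runs 00..11 left to right):
  rows 0-3 [P1,P2=00]: 1111  = hex F
  rows 4-7 [P1,P2=01]: 1111  = hex F
  rows 8-11 [P1,P2=10]: 1111  = hex F
  rows 12-15 [P1,P2=11]: 1111  = hex F
Output column (row 0 .. row 15) = 1111111111111111
Output column grouped in 4s = 1111 1111 1111 1111 = 0xFFFF
Convert to decimal digit by digit (value = value*16 + digit):
  F -> 15
  15*16 + 15 (F) = 255
  255*16 + 15 (F) = 4095
  4095*16 + 15 (F) = 65535
Decimal = 65535

65535


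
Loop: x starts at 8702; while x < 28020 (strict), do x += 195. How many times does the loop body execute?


Step 1: x goes from 8702 toward 28020 by 195; the body runs while x<28020, so iterations = ceil((bound-start)/step)
Step 2: Distance=19318
Step 3: ceil(19318/195)=100

100


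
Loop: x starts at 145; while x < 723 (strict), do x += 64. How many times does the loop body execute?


Step 1: x goes from 145 toward 723 by 64; the body runs while x<723, so iterations = ceil((bound-start)/step)
Step 2: Distance=578
Step 3: ceil(578/64)=10

10


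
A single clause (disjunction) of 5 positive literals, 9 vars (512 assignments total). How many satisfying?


Step 1: Total=2^9=512
Step 2: Unsat when all 5 false: 2^4=16
Step 3: Sat=512-16=496

496


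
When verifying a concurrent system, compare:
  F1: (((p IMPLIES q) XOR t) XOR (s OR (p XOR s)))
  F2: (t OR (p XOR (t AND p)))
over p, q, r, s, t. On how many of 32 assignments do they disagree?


F1 = (((p IMPLIES q) XOR t) XOR (s OR (p XOR s)))
F2 = (t OR (p XOR (t AND p)))
Evaluate both on each of 32 rows (bits = p,q,r,s,t):
  row 0 [00000]: F1=1 F2=0 (differ) -> 1
  row 1 [00001]: F1=0 F2=1 (differ) -> 1
  row 2 [00010]: F1=0 F2=0 -> 0
  row 3 [00011]: F1=1 F2=1 -> 0
  row 4 [00100]: F1=1 F2=0 (differ) -> 1
  row 5 [00101]: F1=0 F2=1 (differ) -> 1
  row 6 [00110]: F1=0 F2=0 -> 0
  row 7 [00111]: F1=1 F2=1 -> 0
  row 8 [01000]: F1=1 F2=0 (differ) -> 1
  row 9 [01001]: F1=0 F2=1 (differ) -> 1
  row 10 [01010]: F1=0 F2=0 -> 0
  row 11 [01011]: F1=1 F2=1 -> 0
  row 12 [01100]: F1=1 F2=0 (differ) -> 1
  row 13 [01101]: F1=0 F2=1 (differ) -> 1
  row 14 [01110]: F1=0 F2=0 -> 0
  row 15 [01111]: F1=1 F2=1 -> 0
  row 16 [10000]: F1=1 F2=1 -> 0
  row 17 [10001]: F1=0 F2=1 (differ) -> 1
  row 18 [10010]: F1=1 F2=1 -> 0
  row 19 [10011]: F1=0 F2=1 (differ) -> 1
  row 20 [10100]: F1=1 F2=1 -> 0
  row 21 [10101]: F1=0 F2=1 (differ) -> 1
  row 22 [10110]: F1=1 F2=1 -> 0
  row 23 [10111]: F1=0 F2=1 (differ) -> 1
  row 24 [11000]: F1=0 F2=1 (differ) -> 1
  row 25 [11001]: F1=1 F2=1 -> 0
  row 26 [11010]: F1=0 F2=1 (differ) -> 1
  row 27 [11011]: F1=1 F2=1 -> 0
  row 28 [11100]: F1=0 F2=1 (differ) -> 1
  row 29 [11101]: F1=1 F2=1 -> 0
  row 30 [11110]: F1=0 F2=1 (differ) -> 1
  row 31 [11111]: F1=1 F2=1 -> 0
Full result column, 8 rows per line (p,q fixed per line; r,s,t runs 000..111 left to right):
  rows 0-7 [p,q=00]: 11001100  (ones: 4)
  rows 8-15 [p,q=01]: 11001100  (ones: 4)
  rows 16-23 [p,q=10]: 01010101  (ones: 4)
  rows 24-31 [p,q=11]: 10101010  (ones: 4)
Disagreements = 4+4+4+4 = 16

16


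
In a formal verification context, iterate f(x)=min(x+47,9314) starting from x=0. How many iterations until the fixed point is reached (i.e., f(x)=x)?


Step 1: x=0, cap=9314, increment=47
Step 2: x grows by 47 each step until capped at 9314; fixed point is x=9314
Step 3: iterations = ceil(9314/47) = 199

199


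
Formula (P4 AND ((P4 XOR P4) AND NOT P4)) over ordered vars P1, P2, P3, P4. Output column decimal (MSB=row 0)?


Formula: (P4 AND ((P4 XOR P4) AND NOT P4)) over P1, P2, P3, P4 (16 rows)
Evaluate each row (bits = P1,P2,P3,P4, MSB first):
  row 0 [0000]: (0 AND ((0 XOR 0) AND NOT 0)) -> 0
  row 1 [0001]: (1 AND ((1 XOR 1) AND NOT 1)) -> 0
  row 2 [0010]: (0 AND ((0 XOR 0) AND NOT 0)) -> 0
  row 3 [0011]: (1 AND ((1 XOR 1) AND NOT 1)) -> 0
  row 4 [0100]: (0 AND ((0 XOR 0) AND NOT 0)) -> 0
  row 5 [0101]: (1 AND ((1 XOR 1) AND NOT 1)) -> 0
  row 6 [0110]: (0 AND ((0 XOR 0) AND NOT 0)) -> 0
  row 7 [0111]: (1 AND ((1 XOR 1) AND NOT 1)) -> 0
  row 8 [1000]: (0 AND ((0 XOR 0) AND NOT 0)) -> 0
  row 9 [1001]: (1 AND ((1 XOR 1) AND NOT 1)) -> 0
  row 10 [1010]: (0 AND ((0 XOR 0) AND NOT 0)) -> 0
  row 11 [1011]: (1 AND ((1 XOR 1) AND NOT 1)) -> 0
  row 12 [1100]: (0 AND ((0 XOR 0) AND NOT 0)) -> 0
  row 13 [1101]: (1 AND ((1 XOR 1) AND NOT 1)) -> 0
  row 14 [1110]: (0 AND ((0 XOR 0) AND NOT 0)) -> 0
  row 15 [1111]: (1 AND ((1 XOR 1) AND NOT 1)) -> 0
Full result column, 4 rows per line (P1,P2 fixed per line; P3,P4 runs 00..11 left to right):
  rows 0-3 [P1,P2=00]: 0000  = hex 0
  rows 4-7 [P1,P2=01]: 0000  = hex 0
  rows 8-11 [P1,P2=10]: 0000  = hex 0
  rows 12-15 [P1,P2=11]: 0000  = hex 0
Output column (row 0 .. row 15) = 0000000000000000
Output column grouped in 4s = 0000 0000 0000 0000 = 0x0000
Convert to decimal digit by digit (value = value*16 + digit):
  0 -> 0
  0*16 + 0 = 0
  0*16 + 0 = 0
  0*16 + 0 = 0
Decimal = 0

0


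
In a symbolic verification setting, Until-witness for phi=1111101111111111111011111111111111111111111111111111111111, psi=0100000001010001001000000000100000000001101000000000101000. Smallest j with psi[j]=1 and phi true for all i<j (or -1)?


(phi U psi) at 0: need smallest j with psi[j]=1 and phi[i]=1 for all i in [0,j).
Scan from step 0:
  step 0: phi=1, psi=0 -> continue
  step 1: psi=1 and phi held for [0,1) -> witness found
Witness step = 1

1


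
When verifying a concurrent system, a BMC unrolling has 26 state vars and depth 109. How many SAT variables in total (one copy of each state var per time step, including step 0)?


BMC unrolls to depth k, creating one copy of each state var for steps 0..k.
Step count = 109 + 1 = 110 (steps 0 through 109)
Vars per step = 26
Total = 26 * 110 = 2860

2860


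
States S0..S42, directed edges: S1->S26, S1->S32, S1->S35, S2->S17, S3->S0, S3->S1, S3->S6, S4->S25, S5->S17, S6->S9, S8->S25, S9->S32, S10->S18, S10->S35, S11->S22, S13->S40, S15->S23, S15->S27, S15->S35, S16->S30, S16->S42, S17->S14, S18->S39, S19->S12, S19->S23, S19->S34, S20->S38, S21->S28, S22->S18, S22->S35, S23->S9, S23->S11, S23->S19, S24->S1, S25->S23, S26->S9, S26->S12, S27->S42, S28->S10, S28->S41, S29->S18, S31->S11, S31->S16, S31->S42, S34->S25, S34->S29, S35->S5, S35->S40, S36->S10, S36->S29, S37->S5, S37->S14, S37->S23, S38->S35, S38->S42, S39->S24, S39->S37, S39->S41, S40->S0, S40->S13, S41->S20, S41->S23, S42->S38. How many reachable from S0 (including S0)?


BFS from S0:
  layer 0: {S0}
Reachable set: {S0}
Count = 1

1


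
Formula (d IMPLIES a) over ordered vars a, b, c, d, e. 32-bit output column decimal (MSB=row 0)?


Formula: (d IMPLIES a) over a, b, c, d, e (32 rows)
Evaluate each row (bits = a,b,c,d,e, MSB first):
  row 0 [00000]: (0 IMPLIES 0) -> 1
  row 1 [00001]: (0 IMPLIES 0) -> 1
  row 2 [00010]: (1 IMPLIES 0) -> 0
  row 3 [00011]: (1 IMPLIES 0) -> 0
  row 4 [00100]: (0 IMPLIES 0) -> 1
  row 5 [00101]: (0 IMPLIES 0) -> 1
  row 6 [00110]: (1 IMPLIES 0) -> 0
  row 7 [00111]: (1 IMPLIES 0) -> 0
  row 8 [01000]: (0 IMPLIES 0) -> 1
  row 9 [01001]: (0 IMPLIES 0) -> 1
  row 10 [01010]: (1 IMPLIES 0) -> 0
  row 11 [01011]: (1 IMPLIES 0) -> 0
  row 12 [01100]: (0 IMPLIES 0) -> 1
  row 13 [01101]: (0 IMPLIES 0) -> 1
  row 14 [01110]: (1 IMPLIES 0) -> 0
  row 15 [01111]: (1 IMPLIES 0) -> 0
  row 16 [10000]: (0 IMPLIES 1) -> 1
  row 17 [10001]: (0 IMPLIES 1) -> 1
  row 18 [10010]: (1 IMPLIES 1) -> 1
  row 19 [10011]: (1 IMPLIES 1) -> 1
  row 20 [10100]: (0 IMPLIES 1) -> 1
  row 21 [10101]: (0 IMPLIES 1) -> 1
  row 22 [10110]: (1 IMPLIES 1) -> 1
  row 23 [10111]: (1 IMPLIES 1) -> 1
  row 24 [11000]: (0 IMPLIES 1) -> 1
  row 25 [11001]: (0 IMPLIES 1) -> 1
  row 26 [11010]: (1 IMPLIES 1) -> 1
  row 27 [11011]: (1 IMPLIES 1) -> 1
  row 28 [11100]: (0 IMPLIES 1) -> 1
  row 29 [11101]: (0 IMPLIES 1) -> 1
  row 30 [11110]: (1 IMPLIES 1) -> 1
  row 31 [11111]: (1 IMPLIES 1) -> 1
Full result column, 4 rows per line (a,b,c fixed per line; d,e runs 00..11 left to right):
  rows 0-3 [a,b,c=000]: 1100  = hex C
  rows 4-7 [a,b,c=001]: 1100  = hex C
  rows 8-11 [a,b,c=010]: 1100  = hex C
  rows 12-15 [a,b,c=011]: 1100  = hex C
  rows 16-19 [a,b,c=100]: 1111  = hex F
  rows 20-23 [a,b,c=101]: 1111  = hex F
  rows 24-27 [a,b,c=110]: 1111  = hex F
  rows 28-31 [a,b,c=111]: 1111  = hex F
Output column (row 0 .. row 31) = 11001100110011001111111111111111
Output column grouped in 4s = 1100 1100 1100 1100 1111 1111 1111 1111 = 0xCCCCFFFF
Convert to decimal digit by digit (value = value*16 + digit):
  C -> 12
  12*16 + 12 (C) = 204
  204*16 + 12 (C) = 3276
  3276*16 + 12 (C) = 52428
  52428*16 + 15 (F) = 838863
  838863*16 + 15 (F) = 13421823
  13421823*16 + 15 (F) = 214749183
  214749183*16 + 15 (F) = 3435986943
Decimal = 3435986943

3435986943
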